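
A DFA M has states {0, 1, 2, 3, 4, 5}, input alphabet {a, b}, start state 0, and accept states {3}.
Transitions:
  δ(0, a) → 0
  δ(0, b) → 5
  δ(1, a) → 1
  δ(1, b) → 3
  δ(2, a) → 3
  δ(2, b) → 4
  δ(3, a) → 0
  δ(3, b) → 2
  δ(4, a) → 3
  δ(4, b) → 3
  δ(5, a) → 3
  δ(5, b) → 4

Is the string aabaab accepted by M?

0 --a--> 0
0 --a--> 0
0 --b--> 5
5 --a--> 3
3 --a--> 0
0 --b--> 5
End in state 5, which is not an accepting state.

rejected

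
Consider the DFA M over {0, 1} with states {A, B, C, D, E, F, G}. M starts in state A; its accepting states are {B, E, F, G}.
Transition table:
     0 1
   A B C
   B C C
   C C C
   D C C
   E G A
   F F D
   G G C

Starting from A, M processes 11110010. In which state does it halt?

C

A --1--> C
C --1--> C
C --1--> C
C --1--> C
C --0--> C
C --0--> C
C --1--> C
C --0--> C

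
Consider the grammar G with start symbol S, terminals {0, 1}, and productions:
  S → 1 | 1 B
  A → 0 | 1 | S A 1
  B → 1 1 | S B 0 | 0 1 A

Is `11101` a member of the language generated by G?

no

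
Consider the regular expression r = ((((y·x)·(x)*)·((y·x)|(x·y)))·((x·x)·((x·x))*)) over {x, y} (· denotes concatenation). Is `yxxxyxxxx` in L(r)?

yes

Split as yxxxy·xxxx: (((y·x)·(x)*)·((y·x)|(x·y))) matches yxxxy and ((x·x)·((x·x))*) matches xxxx.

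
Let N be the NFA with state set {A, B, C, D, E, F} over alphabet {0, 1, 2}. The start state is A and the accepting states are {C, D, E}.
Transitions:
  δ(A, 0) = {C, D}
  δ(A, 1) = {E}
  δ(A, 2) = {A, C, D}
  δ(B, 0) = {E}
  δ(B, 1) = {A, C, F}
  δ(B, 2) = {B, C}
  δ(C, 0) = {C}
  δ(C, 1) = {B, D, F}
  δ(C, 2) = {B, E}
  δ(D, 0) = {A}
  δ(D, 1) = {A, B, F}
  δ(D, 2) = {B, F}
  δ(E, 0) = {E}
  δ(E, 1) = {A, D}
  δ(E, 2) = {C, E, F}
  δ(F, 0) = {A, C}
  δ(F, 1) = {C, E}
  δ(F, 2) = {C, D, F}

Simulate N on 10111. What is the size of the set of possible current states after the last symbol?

5

Start: {A}
read 1: {E}
read 0: {E}
read 1: {A, D}
read 1: {A, B, E, F}
read 1: {A, C, D, E, F}
Final reachable set {A, C, D, E, F} has 5 states.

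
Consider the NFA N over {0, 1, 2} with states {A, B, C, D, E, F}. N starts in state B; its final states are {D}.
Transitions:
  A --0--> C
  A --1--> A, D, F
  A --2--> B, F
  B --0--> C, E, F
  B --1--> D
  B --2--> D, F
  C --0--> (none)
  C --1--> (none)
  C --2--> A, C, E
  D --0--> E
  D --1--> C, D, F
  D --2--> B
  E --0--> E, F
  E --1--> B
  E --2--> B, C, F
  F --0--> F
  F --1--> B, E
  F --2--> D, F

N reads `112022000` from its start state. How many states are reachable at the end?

2

Start: {B}
read 1: {D}
read 1: {C, D, F}
read 2: {A, B, C, D, E, F}
read 0: {C, E, F}
read 2: {A, B, C, D, E, F}
read 2: {A, B, C, D, E, F}
read 0: {C, E, F}
read 0: {E, F}
read 0: {E, F}
Final reachable set {E, F} has 2 states.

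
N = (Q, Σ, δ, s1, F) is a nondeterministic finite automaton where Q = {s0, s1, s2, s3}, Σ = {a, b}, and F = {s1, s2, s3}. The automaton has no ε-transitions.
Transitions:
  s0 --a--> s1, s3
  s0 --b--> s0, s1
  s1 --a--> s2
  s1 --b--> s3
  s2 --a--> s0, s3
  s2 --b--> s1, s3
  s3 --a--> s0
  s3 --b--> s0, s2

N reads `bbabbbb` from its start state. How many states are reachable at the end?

4

Start: {s1}
read b: {s3}
read b: {s0, s2}
read a: {s0, s1, s3}
read b: {s0, s1, s2, s3}
read b: {s0, s1, s2, s3}
read b: {s0, s1, s2, s3}
read b: {s0, s1, s2, s3}
Final reachable set {s0, s1, s2, s3} has 4 states.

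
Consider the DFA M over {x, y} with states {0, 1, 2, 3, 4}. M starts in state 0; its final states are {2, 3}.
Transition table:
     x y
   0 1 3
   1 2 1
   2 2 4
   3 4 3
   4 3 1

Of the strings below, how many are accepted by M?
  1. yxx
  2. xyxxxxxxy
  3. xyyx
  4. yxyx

yxx: accepted
xyxxxxxxy: rejected
xyyx: accepted
yxyx: accepted

3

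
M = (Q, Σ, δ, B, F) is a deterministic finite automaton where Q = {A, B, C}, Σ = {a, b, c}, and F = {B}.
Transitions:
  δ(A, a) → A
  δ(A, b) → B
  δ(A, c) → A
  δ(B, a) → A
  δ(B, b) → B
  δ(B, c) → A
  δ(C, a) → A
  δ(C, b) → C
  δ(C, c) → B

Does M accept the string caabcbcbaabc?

B --c--> A
A --a--> A
A --a--> A
A --b--> B
B --c--> A
A --b--> B
B --c--> A
A --b--> B
B --a--> A
A --a--> A
A --b--> B
B --c--> A
End in state A, which is not an accepting state.

rejected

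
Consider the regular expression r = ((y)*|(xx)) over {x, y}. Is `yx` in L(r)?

Neither (y)* nor (xx) matches yx.

no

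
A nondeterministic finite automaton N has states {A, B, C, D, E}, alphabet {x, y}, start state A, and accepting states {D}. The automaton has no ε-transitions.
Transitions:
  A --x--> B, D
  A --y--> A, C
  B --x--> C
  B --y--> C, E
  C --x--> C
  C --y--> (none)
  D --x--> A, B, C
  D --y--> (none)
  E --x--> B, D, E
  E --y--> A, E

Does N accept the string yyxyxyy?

Start: {A}
read y: {A, C}
read y: {A, C}
read x: {B, C, D}
read y: {C, E}
read x: {B, C, D, E}
read y: {A, C, E}
read y: {A, C, E}
Reachable ∩ accepting = {} — empty.

rejected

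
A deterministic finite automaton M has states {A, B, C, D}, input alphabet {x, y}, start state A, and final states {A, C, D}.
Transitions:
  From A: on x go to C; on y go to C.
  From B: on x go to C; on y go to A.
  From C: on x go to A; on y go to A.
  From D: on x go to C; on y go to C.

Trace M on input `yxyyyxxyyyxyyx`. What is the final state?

A --y--> C
C --x--> A
A --y--> C
C --y--> A
A --y--> C
C --x--> A
A --x--> C
C --y--> A
A --y--> C
C --y--> A
A --x--> C
C --y--> A
A --y--> C
C --x--> A

A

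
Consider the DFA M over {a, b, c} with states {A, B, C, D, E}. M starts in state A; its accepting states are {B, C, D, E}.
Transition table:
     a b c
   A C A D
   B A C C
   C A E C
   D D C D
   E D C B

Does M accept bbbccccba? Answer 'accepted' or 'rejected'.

rejected

A --b--> A
A --b--> A
A --b--> A
A --c--> D
D --c--> D
D --c--> D
D --c--> D
D --b--> C
C --a--> A
End in state A, which is not an accepting state.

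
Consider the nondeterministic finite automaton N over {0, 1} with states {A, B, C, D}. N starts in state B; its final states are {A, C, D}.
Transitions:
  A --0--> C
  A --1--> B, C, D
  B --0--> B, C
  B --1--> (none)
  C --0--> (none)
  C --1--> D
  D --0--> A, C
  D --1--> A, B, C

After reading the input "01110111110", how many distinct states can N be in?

3

Start: {B}
read 0: {B, C}
read 1: {D}
read 1: {A, B, C}
read 1: {B, C, D}
read 0: {A, B, C}
read 1: {B, C, D}
read 1: {A, B, C, D}
read 1: {A, B, C, D}
read 1: {A, B, C, D}
read 1: {A, B, C, D}
read 0: {A, B, C}
Final reachable set {A, B, C} has 3 states.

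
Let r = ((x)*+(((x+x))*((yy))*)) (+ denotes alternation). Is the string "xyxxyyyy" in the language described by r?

no

Neither (x)* nor (((x+x))*((yy))*) matches xyxxyyyy.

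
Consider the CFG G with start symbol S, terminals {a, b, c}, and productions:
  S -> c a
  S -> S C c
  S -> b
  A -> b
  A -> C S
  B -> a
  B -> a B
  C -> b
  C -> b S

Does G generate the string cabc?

yes

S ⇒ SCc ⇒ caCc ⇒ cabc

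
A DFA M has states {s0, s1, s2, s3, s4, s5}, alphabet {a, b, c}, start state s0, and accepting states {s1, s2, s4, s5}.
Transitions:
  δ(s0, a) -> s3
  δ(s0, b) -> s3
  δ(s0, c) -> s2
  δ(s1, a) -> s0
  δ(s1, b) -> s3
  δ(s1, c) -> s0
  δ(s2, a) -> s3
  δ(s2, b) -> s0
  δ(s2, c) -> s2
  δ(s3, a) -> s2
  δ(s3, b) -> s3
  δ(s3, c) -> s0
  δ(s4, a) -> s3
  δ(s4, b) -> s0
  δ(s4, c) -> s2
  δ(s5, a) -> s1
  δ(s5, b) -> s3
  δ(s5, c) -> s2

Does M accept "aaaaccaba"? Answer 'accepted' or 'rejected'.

s0 --a--> s3
s3 --a--> s2
s2 --a--> s3
s3 --a--> s2
s2 --c--> s2
s2 --c--> s2
s2 --a--> s3
s3 --b--> s3
s3 --a--> s2
End in state s2, which is an accepting state.

accepted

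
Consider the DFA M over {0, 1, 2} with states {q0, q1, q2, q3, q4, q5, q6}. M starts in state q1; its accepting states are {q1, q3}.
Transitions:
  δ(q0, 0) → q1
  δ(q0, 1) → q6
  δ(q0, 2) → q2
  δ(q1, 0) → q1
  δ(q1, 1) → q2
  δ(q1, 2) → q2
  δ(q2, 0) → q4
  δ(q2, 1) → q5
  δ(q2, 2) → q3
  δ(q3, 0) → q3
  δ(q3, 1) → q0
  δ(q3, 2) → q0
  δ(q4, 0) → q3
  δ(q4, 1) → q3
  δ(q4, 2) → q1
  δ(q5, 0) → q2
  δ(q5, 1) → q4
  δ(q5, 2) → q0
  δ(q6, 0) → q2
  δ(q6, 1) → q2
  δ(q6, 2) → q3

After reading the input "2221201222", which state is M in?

q0

q1 --2--> q2
q2 --2--> q3
q3 --2--> q0
q0 --1--> q6
q6 --2--> q3
q3 --0--> q3
q3 --1--> q0
q0 --2--> q2
q2 --2--> q3
q3 --2--> q0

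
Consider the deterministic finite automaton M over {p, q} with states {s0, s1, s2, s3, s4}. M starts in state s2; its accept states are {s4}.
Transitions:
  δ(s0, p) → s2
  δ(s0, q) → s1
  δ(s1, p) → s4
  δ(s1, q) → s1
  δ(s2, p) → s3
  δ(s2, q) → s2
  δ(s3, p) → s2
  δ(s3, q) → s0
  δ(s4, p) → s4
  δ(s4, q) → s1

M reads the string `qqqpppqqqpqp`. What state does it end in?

s2 --q--> s2
s2 --q--> s2
s2 --q--> s2
s2 --p--> s3
s3 --p--> s2
s2 --p--> s3
s3 --q--> s0
s0 --q--> s1
s1 --q--> s1
s1 --p--> s4
s4 --q--> s1
s1 --p--> s4

s4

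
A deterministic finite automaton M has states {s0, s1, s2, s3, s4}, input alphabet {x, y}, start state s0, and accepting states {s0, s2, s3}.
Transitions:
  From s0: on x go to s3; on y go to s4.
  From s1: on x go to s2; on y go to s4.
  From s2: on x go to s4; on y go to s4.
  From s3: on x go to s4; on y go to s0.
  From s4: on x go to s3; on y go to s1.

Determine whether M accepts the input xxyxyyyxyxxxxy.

s0 --x--> s3
s3 --x--> s4
s4 --y--> s1
s1 --x--> s2
s2 --y--> s4
s4 --y--> s1
s1 --y--> s4
s4 --x--> s3
s3 --y--> s0
s0 --x--> s3
s3 --x--> s4
s4 --x--> s3
s3 --x--> s4
s4 --y--> s1
End in state s1, which is not an accepting state.

rejected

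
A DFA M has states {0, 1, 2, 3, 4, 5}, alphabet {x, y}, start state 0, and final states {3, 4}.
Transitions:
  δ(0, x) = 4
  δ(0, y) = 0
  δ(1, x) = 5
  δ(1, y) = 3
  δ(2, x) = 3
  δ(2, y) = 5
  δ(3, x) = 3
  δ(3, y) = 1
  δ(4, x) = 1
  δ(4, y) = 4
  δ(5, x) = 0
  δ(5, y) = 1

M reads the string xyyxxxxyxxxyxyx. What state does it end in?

1

0 --x--> 4
4 --y--> 4
4 --y--> 4
4 --x--> 1
1 --x--> 5
5 --x--> 0
0 --x--> 4
4 --y--> 4
4 --x--> 1
1 --x--> 5
5 --x--> 0
0 --y--> 0
0 --x--> 4
4 --y--> 4
4 --x--> 1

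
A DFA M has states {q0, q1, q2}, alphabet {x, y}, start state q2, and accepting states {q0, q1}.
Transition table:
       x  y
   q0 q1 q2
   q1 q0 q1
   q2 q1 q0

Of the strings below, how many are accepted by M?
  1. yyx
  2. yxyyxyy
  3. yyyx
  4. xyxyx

yyx: accepted
yxyyxyy: accepted
yyyx: accepted
xyxyx: accepted

4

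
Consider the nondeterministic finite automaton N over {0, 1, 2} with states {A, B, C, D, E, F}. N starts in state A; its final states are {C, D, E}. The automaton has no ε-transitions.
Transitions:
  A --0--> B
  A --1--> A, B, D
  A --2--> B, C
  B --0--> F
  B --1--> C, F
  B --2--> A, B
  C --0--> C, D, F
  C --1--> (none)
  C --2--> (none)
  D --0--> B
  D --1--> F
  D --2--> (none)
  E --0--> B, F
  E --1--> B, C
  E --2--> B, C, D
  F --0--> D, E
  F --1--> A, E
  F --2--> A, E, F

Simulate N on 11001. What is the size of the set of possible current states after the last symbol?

5

Start: {A}
read 1: {A, B, D}
read 1: {A, B, C, D, F}
read 0: {B, C, D, E, F}
read 0: {B, C, D, E, F}
read 1: {A, B, C, E, F}
Final reachable set {A, B, C, E, F} has 5 states.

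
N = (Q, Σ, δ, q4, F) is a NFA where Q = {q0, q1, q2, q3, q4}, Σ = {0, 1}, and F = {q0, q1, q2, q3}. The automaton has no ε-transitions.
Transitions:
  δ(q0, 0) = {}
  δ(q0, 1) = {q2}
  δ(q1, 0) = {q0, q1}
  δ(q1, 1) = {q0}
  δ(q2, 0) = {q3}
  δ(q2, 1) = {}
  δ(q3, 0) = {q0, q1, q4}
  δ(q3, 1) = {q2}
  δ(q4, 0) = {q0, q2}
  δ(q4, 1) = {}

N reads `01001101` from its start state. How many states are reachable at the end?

Start: {q4}
read 0: {q0, q2}
read 1: {q2}
read 0: {q3}
read 0: {q0, q1, q4}
read 1: {q0, q2}
read 1: {q2}
read 0: {q3}
read 1: {q2}
Final reachable set {q2} has 1 state.

1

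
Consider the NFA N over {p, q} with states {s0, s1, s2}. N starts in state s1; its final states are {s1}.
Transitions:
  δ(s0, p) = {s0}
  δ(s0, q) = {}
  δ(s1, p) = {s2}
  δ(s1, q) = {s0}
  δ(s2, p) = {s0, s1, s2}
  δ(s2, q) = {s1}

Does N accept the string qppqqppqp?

Start: {s1}
read q: {s0}
read p: {s0}
read p: {s0}
read q: {}
The reachable set is empty and stays empty for the remaining 5 symbols.
Reachable ∩ accepting = {} — empty.

rejected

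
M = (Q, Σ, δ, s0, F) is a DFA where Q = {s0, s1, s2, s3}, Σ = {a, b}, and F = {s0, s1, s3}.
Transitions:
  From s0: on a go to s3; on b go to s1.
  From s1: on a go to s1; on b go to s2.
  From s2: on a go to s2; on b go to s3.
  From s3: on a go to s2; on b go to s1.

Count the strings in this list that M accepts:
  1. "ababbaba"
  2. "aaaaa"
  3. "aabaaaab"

"ababbaba": rejected
"aaaaa": rejected
"aabaaaab": accepted

1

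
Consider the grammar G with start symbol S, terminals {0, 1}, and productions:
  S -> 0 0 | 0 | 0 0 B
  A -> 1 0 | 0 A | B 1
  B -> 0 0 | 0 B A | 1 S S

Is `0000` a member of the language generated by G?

S ⇒ 00B ⇒ 0000

yes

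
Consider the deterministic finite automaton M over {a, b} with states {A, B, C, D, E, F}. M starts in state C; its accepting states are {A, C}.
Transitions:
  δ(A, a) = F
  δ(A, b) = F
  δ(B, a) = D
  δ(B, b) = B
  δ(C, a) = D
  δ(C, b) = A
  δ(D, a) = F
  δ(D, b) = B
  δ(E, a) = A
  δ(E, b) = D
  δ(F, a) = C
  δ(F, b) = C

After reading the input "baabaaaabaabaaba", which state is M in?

D

C --b--> A
A --a--> F
F --a--> C
C --b--> A
A --a--> F
F --a--> C
C --a--> D
D --a--> F
F --b--> C
C --a--> D
D --a--> F
F --b--> C
C --a--> D
D --a--> F
F --b--> C
C --a--> D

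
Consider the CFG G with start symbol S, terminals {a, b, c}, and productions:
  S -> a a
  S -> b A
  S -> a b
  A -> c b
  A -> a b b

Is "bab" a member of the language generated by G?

no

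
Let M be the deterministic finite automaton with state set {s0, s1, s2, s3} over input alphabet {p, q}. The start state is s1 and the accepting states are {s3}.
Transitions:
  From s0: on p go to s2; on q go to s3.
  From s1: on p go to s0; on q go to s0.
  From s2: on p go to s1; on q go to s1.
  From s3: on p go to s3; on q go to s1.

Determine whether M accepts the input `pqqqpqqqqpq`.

s1 --p--> s0
s0 --q--> s3
s3 --q--> s1
s1 --q--> s0
s0 --p--> s2
s2 --q--> s1
s1 --q--> s0
s0 --q--> s3
s3 --q--> s1
s1 --p--> s0
s0 --q--> s3
End in state s3, which is an accepting state.

accepted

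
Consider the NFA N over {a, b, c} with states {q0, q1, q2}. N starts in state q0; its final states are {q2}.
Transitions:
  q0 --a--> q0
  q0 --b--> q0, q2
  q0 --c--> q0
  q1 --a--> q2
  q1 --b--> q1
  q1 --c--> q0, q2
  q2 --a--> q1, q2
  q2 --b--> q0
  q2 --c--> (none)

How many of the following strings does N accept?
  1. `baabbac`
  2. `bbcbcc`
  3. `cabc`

`baabbac`: accepted
`bbcbcc`: rejected
`cabc`: rejected

1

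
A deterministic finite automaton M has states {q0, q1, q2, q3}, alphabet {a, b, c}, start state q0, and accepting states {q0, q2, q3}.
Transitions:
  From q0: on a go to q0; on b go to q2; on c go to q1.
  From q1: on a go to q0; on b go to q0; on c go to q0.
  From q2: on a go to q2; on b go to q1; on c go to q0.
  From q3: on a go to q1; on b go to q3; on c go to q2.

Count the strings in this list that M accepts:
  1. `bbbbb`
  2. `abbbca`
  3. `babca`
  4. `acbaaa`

`bbbbb`: rejected
`abbbca`: accepted
`babca`: accepted
`acbaaa`: accepted

3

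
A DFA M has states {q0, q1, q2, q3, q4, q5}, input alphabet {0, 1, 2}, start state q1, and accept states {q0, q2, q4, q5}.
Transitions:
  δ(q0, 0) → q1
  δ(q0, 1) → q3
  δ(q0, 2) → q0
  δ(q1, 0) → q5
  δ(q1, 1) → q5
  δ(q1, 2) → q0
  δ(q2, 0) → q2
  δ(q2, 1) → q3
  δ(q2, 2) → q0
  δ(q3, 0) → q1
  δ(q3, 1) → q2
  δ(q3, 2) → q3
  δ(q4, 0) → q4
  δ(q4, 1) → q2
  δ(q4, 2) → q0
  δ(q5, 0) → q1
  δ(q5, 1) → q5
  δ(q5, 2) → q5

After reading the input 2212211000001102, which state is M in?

q0

q1 --2--> q0
q0 --2--> q0
q0 --1--> q3
q3 --2--> q3
q3 --2--> q3
q3 --1--> q2
q2 --1--> q3
q3 --0--> q1
q1 --0--> q5
q5 --0--> q1
q1 --0--> q5
q5 --0--> q1
q1 --1--> q5
q5 --1--> q5
q5 --0--> q1
q1 --2--> q0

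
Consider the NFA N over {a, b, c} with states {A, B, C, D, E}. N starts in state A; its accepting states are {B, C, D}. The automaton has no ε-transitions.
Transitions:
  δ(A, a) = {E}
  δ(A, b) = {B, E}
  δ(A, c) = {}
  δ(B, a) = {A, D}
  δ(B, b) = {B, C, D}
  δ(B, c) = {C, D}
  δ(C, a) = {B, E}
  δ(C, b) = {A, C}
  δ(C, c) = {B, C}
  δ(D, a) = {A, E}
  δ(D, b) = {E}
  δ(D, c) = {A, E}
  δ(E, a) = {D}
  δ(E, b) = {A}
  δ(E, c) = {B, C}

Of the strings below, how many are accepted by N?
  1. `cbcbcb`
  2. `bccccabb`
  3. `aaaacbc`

2

`cbcbcb`: rejected
`bccccabb`: accepted
`aaaacbc`: accepted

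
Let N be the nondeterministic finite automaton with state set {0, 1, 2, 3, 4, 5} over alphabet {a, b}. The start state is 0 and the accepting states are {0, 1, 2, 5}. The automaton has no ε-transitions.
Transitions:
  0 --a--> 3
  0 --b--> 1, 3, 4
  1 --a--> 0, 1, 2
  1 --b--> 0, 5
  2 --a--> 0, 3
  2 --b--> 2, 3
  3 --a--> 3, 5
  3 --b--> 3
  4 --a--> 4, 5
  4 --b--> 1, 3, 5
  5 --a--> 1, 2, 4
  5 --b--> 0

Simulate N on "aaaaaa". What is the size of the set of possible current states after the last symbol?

6

Start: {0}
read a: {3}
read a: {3, 5}
read a: {1, 2, 3, 4, 5}
read a: {0, 1, 2, 3, 4, 5}
read a: {0, 1, 2, 3, 4, 5}
read a: {0, 1, 2, 3, 4, 5}
Final reachable set {0, 1, 2, 3, 4, 5} has 6 states.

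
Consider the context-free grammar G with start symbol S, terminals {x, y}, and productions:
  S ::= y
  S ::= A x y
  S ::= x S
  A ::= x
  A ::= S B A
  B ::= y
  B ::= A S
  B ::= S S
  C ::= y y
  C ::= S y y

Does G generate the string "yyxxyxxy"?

yes

S ⇒ Axy ⇒ SBAxy ⇒ yBAxy ⇒ ySSAxy ⇒ yySAxy ⇒ yyAxyAxy ⇒ yyxxyAxy ⇒ yyxxyxxy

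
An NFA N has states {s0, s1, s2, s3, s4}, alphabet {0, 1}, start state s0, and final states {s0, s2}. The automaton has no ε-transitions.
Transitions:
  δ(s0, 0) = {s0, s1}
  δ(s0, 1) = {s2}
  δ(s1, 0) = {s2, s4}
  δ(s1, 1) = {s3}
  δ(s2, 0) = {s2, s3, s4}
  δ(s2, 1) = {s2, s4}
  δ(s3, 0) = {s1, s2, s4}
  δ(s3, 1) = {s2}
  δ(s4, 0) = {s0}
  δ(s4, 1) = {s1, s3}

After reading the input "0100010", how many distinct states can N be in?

Start: {s0}
read 0: {s0, s1}
read 1: {s2, s3}
read 0: {s1, s2, s3, s4}
read 0: {s0, s1, s2, s3, s4}
read 0: {s0, s1, s2, s3, s4}
read 1: {s1, s2, s3, s4}
read 0: {s0, s1, s2, s3, s4}
Final reachable set {s0, s1, s2, s3, s4} has 5 states.

5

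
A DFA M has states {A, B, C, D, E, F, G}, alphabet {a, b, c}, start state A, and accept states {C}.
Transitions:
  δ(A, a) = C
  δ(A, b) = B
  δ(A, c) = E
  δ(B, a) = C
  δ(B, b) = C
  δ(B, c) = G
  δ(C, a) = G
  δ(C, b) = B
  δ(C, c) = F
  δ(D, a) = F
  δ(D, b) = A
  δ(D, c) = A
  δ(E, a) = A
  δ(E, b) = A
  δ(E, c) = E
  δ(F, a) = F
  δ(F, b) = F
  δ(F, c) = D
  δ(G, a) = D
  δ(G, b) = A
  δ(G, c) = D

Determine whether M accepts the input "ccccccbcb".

rejected

A --c--> E
E --c--> E
E --c--> E
E --c--> E
E --c--> E
E --c--> E
E --b--> A
A --c--> E
E --b--> A
End in state A, which is not an accepting state.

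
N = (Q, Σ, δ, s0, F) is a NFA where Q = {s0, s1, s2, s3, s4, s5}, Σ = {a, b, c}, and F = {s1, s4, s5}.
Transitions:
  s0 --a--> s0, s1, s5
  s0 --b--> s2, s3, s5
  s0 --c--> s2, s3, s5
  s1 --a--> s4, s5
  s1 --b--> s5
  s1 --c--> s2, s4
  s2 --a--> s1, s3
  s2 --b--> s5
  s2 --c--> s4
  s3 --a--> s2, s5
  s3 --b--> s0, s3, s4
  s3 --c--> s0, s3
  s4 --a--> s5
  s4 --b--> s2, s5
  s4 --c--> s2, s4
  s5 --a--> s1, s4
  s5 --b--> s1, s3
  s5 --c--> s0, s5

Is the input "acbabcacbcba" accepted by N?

accepted

Start: {s0}
read a: {s0, s1, s5}
read c: {s0, s2, s3, s4, s5}
read b: {s0, s1, s2, s3, s4, s5}
read a: {s0, s1, s2, s3, s4, s5}
read b: {s0, s1, s2, s3, s4, s5}
read c: {s0, s2, s3, s4, s5}
read a: {s0, s1, s2, s3, s4, s5}
read c: {s0, s2, s3, s4, s5}
read b: {s0, s1, s2, s3, s4, s5}
read c: {s0, s2, s3, s4, s5}
read b: {s0, s1, s2, s3, s4, s5}
read a: {s0, s1, s2, s3, s4, s5}
Reachable ∩ accepting = {s1, s4, s5} — nonempty.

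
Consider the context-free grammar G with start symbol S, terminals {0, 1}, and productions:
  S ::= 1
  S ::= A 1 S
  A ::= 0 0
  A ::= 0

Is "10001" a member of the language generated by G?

no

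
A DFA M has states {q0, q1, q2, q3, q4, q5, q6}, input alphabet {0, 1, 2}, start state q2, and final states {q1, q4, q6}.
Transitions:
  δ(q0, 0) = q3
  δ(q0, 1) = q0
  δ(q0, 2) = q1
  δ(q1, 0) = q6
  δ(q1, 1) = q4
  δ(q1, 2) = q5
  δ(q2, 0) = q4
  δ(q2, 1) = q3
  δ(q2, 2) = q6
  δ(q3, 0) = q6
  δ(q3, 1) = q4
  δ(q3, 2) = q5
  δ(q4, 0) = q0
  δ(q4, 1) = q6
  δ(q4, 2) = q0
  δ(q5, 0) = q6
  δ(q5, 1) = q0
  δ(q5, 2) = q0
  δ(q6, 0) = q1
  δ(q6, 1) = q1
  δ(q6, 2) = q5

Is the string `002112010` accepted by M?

q2 --0--> q4
q4 --0--> q0
q0 --2--> q1
q1 --1--> q4
q4 --1--> q6
q6 --2--> q5
q5 --0--> q6
q6 --1--> q1
q1 --0--> q6
End in state q6, which is an accepting state.

accepted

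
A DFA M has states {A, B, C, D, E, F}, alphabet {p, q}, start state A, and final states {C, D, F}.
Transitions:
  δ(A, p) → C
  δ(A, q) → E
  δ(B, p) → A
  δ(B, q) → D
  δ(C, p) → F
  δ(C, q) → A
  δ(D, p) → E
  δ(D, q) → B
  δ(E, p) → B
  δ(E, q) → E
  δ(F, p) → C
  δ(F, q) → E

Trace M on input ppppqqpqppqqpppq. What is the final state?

A --p--> C
C --p--> F
F --p--> C
C --p--> F
F --q--> E
E --q--> E
E --p--> B
B --q--> D
D --p--> E
E --p--> B
B --q--> D
D --q--> B
B --p--> A
A --p--> C
C --p--> F
F --q--> E

E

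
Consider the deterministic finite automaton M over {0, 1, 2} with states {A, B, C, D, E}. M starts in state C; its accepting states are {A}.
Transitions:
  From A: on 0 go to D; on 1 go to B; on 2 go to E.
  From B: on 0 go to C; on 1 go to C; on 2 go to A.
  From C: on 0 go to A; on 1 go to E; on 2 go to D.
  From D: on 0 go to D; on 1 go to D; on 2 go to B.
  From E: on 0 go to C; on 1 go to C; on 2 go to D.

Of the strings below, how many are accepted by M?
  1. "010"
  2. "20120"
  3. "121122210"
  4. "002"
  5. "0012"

"010": rejected
"20120": rejected
"121122210": accepted
"002": rejected
"0012": rejected

1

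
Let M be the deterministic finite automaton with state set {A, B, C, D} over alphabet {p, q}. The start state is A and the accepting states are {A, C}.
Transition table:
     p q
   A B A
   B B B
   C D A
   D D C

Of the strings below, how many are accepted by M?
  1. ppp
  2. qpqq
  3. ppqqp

ppp: rejected
qpqq: rejected
ppqqp: rejected

0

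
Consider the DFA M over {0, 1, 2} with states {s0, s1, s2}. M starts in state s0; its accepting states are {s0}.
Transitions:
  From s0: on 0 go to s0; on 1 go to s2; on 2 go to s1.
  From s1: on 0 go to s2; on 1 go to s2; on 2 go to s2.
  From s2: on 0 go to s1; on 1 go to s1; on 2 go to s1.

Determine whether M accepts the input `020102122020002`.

s0 --0--> s0
s0 --2--> s1
s1 --0--> s2
s2 --1--> s1
s1 --0--> s2
s2 --2--> s1
s1 --1--> s2
s2 --2--> s1
s1 --2--> s2
s2 --0--> s1
s1 --2--> s2
s2 --0--> s1
s1 --0--> s2
s2 --0--> s1
s1 --2--> s2
End in state s2, which is not an accepting state.

rejected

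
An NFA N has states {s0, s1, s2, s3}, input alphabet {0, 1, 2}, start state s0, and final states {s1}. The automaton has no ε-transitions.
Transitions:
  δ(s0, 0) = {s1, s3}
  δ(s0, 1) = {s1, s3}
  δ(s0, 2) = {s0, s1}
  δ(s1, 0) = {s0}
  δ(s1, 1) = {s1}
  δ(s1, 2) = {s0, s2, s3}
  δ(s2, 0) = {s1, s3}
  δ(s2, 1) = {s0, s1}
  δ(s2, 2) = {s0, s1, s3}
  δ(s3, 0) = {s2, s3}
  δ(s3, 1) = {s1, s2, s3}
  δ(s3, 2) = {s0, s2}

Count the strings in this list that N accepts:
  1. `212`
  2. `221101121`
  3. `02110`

`212`: rejected
`221101121`: accepted
`02110`: accepted

2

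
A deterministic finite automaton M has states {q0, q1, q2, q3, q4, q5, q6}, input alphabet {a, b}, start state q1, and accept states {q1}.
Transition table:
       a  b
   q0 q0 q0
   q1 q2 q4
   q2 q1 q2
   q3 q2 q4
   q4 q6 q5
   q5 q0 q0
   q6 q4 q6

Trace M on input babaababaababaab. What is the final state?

q1 --b--> q4
q4 --a--> q6
q6 --b--> q6
q6 --a--> q4
q4 --a--> q6
q6 --b--> q6
q6 --a--> q4
q4 --b--> q5
q5 --a--> q0
q0 --a--> q0
q0 --b--> q0
q0 --a--> q0
q0 --b--> q0
q0 --a--> q0
q0 --a--> q0
q0 --b--> q0

q0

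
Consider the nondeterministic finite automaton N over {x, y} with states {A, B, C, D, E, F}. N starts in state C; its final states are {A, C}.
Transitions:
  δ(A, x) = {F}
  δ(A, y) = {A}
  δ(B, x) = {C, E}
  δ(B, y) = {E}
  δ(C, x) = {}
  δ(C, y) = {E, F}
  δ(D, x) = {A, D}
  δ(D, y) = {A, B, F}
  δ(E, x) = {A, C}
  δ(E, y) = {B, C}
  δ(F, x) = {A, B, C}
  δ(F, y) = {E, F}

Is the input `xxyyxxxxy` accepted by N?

Start: {C}
read x: {}
The reachable set is empty and stays empty for the remaining 8 symbols.
Reachable ∩ accepting = {} — empty.

rejected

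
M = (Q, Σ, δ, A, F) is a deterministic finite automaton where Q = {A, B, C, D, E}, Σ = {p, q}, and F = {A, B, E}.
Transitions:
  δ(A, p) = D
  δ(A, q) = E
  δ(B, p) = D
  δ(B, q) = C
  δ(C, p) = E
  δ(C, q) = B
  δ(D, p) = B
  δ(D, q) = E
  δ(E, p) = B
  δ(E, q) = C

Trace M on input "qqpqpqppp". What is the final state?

D

A --q--> E
E --q--> C
C --p--> E
E --q--> C
C --p--> E
E --q--> C
C --p--> E
E --p--> B
B --p--> D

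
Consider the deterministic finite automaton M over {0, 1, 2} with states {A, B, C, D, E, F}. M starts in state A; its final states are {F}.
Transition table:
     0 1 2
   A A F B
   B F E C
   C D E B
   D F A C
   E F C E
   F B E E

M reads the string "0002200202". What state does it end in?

E

A --0--> A
A --0--> A
A --0--> A
A --2--> B
B --2--> C
C --0--> D
D --0--> F
F --2--> E
E --0--> F
F --2--> E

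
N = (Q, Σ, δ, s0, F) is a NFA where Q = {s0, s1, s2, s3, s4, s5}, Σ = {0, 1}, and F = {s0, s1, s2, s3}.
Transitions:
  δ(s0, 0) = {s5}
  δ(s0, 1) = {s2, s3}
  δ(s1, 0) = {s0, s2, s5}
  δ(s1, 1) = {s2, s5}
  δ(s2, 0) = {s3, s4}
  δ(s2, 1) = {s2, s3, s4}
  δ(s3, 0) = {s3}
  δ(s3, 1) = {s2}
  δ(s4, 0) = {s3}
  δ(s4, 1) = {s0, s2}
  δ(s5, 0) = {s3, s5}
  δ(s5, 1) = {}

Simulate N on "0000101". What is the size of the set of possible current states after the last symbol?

Start: {s0}
read 0: {s5}
read 0: {s3, s5}
read 0: {s3, s5}
read 0: {s3, s5}
read 1: {s2}
read 0: {s3, s4}
read 1: {s0, s2}
Final reachable set {s0, s2} has 2 states.

2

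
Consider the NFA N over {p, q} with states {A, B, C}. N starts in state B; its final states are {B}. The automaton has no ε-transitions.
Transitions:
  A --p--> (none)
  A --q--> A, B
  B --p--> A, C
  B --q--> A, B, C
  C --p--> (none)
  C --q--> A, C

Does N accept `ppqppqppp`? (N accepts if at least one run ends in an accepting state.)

rejected

Start: {B}
read p: {A, C}
read p: {}
The reachable set is empty and stays empty for the remaining 7 symbols.
Reachable ∩ accepting = {} — empty.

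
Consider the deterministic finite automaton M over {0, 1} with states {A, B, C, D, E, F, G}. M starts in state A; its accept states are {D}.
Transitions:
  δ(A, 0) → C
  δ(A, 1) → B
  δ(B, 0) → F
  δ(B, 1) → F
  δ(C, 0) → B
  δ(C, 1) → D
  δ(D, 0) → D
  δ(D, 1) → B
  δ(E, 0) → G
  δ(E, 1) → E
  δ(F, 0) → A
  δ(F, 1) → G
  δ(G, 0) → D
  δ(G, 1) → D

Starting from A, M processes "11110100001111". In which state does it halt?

A --1--> B
B --1--> F
F --1--> G
G --1--> D
D --0--> D
D --1--> B
B --0--> F
F --0--> A
A --0--> C
C --0--> B
B --1--> F
F --1--> G
G --1--> D
D --1--> B

B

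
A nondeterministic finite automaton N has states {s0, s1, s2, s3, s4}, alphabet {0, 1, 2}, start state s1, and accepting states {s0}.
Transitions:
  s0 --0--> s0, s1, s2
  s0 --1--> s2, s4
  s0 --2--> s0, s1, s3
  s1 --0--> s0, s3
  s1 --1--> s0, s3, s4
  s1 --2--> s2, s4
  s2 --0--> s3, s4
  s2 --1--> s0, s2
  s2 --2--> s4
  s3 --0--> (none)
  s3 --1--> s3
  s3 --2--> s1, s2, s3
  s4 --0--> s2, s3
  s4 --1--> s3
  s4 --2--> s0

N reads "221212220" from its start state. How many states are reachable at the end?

Start: {s1}
read 2: {s2, s4}
read 2: {s0, s4}
read 1: {s2, s3, s4}
read 2: {s0, s1, s2, s3, s4}
read 1: {s0, s2, s3, s4}
read 2: {s0, s1, s2, s3, s4}
read 2: {s0, s1, s2, s3, s4}
read 2: {s0, s1, s2, s3, s4}
read 0: {s0, s1, s2, s3, s4}
Final reachable set {s0, s1, s2, s3, s4} has 5 states.

5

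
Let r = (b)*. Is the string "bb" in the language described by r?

Split into 2 pieces b · b; each matches b.

yes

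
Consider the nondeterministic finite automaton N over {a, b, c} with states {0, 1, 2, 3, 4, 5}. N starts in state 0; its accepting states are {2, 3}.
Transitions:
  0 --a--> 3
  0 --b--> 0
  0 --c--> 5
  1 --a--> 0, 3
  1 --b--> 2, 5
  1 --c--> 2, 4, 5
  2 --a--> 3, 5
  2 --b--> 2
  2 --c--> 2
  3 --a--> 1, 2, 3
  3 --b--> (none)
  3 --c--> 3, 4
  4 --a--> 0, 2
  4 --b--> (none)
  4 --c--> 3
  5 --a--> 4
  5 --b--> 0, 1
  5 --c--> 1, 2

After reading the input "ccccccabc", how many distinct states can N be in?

4

Start: {0}
read c: {5}
read c: {1, 2}
read c: {2, 4, 5}
read c: {1, 2, 3}
read c: {2, 3, 4, 5}
read c: {1, 2, 3, 4}
read a: {0, 1, 2, 3, 5}
read b: {0, 1, 2, 5}
read c: {1, 2, 4, 5}
Final reachable set {1, 2, 4, 5} has 4 states.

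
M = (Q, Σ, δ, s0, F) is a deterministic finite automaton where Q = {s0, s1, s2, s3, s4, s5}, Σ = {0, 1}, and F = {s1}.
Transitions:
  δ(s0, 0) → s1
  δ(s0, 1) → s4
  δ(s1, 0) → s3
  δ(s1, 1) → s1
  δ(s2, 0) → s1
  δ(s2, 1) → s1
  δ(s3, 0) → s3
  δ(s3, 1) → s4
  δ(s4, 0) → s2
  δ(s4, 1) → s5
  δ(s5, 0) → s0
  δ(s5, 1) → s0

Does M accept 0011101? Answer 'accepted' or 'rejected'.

s0 --0--> s1
s1 --0--> s3
s3 --1--> s4
s4 --1--> s5
s5 --1--> s0
s0 --0--> s1
s1 --1--> s1
End in state s1, which is an accepting state.

accepted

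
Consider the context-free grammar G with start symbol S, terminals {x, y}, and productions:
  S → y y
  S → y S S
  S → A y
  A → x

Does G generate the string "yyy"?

no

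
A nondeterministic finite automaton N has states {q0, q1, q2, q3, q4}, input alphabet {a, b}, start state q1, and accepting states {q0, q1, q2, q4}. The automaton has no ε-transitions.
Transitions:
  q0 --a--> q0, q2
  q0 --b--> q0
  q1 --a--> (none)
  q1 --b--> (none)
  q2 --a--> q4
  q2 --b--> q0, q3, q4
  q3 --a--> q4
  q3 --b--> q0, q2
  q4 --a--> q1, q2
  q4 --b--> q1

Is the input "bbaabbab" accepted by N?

Start: {q1}
read b: {}
The reachable set is empty and stays empty for the remaining 7 symbols.
Reachable ∩ accepting = {} — empty.

rejected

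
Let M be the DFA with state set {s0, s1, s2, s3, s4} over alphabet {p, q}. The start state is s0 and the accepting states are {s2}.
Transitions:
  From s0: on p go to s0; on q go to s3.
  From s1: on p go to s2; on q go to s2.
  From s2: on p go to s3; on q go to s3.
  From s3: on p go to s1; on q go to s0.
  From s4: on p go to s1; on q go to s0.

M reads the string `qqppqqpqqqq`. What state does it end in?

s0 --q--> s3
s3 --q--> s0
s0 --p--> s0
s0 --p--> s0
s0 --q--> s3
s3 --q--> s0
s0 --p--> s0
s0 --q--> s3
s3 --q--> s0
s0 --q--> s3
s3 --q--> s0

s0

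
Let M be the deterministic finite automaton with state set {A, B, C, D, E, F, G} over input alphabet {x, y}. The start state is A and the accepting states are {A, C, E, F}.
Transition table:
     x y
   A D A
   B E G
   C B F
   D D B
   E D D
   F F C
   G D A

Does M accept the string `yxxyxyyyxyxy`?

A --y--> A
A --x--> D
D --x--> D
D --y--> B
B --x--> E
E --y--> D
D --y--> B
B --y--> G
G --x--> D
D --y--> B
B --x--> E
E --y--> D
End in state D, which is not an accepting state.

rejected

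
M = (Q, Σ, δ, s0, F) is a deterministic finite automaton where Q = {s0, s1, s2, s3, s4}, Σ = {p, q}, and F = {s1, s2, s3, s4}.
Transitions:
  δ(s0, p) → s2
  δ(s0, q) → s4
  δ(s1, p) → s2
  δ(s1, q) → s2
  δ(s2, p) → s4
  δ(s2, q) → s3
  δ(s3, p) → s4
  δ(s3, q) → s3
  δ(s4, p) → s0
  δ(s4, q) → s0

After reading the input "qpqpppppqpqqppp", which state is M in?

s4

s0 --q--> s4
s4 --p--> s0
s0 --q--> s4
s4 --p--> s0
s0 --p--> s2
s2 --p--> s4
s4 --p--> s0
s0 --p--> s2
s2 --q--> s3
s3 --p--> s4
s4 --q--> s0
s0 --q--> s4
s4 --p--> s0
s0 --p--> s2
s2 --p--> s4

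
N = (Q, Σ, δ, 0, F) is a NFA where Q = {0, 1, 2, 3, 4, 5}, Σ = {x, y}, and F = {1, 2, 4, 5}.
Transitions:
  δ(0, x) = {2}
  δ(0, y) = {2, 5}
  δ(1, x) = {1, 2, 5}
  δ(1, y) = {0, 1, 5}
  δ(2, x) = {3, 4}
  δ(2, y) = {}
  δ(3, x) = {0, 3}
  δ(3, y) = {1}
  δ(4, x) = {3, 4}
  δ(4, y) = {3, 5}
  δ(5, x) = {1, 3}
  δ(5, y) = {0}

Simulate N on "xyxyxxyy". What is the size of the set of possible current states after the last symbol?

Start: {0}
read x: {2}
read y: {}
The reachable set is empty and stays empty for the remaining 6 symbols.
Final reachable set {} has 0 states.

0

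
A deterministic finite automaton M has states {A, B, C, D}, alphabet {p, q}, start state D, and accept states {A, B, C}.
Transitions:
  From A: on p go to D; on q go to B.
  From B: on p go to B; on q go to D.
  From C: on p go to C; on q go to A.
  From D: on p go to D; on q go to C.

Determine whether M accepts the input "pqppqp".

rejected

D --p--> D
D --q--> C
C --p--> C
C --p--> C
C --q--> A
A --p--> D
End in state D, which is not an accepting state.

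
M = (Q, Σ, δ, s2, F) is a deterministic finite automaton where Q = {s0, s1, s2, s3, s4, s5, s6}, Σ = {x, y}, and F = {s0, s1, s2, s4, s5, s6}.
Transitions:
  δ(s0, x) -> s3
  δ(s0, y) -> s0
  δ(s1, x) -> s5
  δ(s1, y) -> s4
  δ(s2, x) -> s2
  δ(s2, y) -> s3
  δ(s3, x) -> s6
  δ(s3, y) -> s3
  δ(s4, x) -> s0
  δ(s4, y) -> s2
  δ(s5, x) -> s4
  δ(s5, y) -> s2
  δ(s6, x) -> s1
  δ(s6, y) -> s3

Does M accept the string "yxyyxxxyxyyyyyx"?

s2 --y--> s3
s3 --x--> s6
s6 --y--> s3
s3 --y--> s3
s3 --x--> s6
s6 --x--> s1
s1 --x--> s5
s5 --y--> s2
s2 --x--> s2
s2 --y--> s3
s3 --y--> s3
s3 --y--> s3
s3 --y--> s3
s3 --y--> s3
s3 --x--> s6
End in state s6, which is an accepting state.

accepted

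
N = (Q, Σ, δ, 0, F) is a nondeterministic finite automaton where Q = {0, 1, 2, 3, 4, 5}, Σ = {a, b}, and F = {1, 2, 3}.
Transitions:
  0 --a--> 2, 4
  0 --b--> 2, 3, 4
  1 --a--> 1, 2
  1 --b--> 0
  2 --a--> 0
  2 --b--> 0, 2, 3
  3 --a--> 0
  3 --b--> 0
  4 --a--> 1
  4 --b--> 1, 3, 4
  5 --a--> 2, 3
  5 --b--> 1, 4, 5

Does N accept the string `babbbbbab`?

accepted

Start: {0}
read b: {2, 3, 4}
read a: {0, 1}
read b: {0, 2, 3, 4}
read b: {0, 1, 2, 3, 4}
read b: {0, 1, 2, 3, 4}
read b: {0, 1, 2, 3, 4}
read b: {0, 1, 2, 3, 4}
read a: {0, 1, 2, 4}
read b: {0, 1, 2, 3, 4}
Reachable ∩ accepting = {1, 2, 3} — nonempty.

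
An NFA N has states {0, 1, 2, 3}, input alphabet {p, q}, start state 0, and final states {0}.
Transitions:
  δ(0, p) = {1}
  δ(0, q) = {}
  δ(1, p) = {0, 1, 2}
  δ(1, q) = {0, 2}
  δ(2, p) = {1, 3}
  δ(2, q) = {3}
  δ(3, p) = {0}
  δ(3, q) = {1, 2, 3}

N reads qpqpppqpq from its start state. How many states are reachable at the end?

0

Start: {0}
read q: {}
The reachable set is empty and stays empty for the remaining 8 symbols.
Final reachable set {} has 0 states.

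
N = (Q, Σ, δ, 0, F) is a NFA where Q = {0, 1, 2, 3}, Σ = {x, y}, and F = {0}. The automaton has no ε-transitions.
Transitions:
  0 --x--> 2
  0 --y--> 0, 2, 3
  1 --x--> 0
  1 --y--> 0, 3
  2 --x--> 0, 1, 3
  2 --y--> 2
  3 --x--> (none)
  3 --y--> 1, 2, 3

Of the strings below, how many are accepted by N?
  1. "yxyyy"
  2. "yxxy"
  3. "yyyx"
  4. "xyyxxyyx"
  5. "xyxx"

5

"yxyyy": accepted
"yxxy": accepted
"yyyx": accepted
"xyyxxyyx": accepted
"xyxx": accepted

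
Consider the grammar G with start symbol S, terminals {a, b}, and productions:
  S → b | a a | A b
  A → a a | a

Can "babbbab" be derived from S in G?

no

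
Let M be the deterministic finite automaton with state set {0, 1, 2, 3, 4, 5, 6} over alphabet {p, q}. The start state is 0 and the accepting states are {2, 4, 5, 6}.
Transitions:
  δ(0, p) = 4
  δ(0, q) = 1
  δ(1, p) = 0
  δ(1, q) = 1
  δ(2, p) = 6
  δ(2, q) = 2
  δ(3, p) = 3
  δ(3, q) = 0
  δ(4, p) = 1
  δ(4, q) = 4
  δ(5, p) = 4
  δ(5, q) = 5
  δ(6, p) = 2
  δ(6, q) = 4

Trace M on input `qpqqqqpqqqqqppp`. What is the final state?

0 --q--> 1
1 --p--> 0
0 --q--> 1
1 --q--> 1
1 --q--> 1
1 --q--> 1
1 --p--> 0
0 --q--> 1
1 --q--> 1
1 --q--> 1
1 --q--> 1
1 --q--> 1
1 --p--> 0
0 --p--> 4
4 --p--> 1

1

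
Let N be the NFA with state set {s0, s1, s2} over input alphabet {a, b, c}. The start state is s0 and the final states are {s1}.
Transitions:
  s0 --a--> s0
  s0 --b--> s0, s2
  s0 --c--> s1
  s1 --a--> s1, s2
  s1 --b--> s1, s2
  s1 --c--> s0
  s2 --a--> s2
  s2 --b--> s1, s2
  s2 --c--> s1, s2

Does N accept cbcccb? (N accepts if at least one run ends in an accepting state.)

accepted

Start: {s0}
read c: {s1}
read b: {s1, s2}
read c: {s0, s1, s2}
read c: {s0, s1, s2}
read c: {s0, s1, s2}
read b: {s0, s1, s2}
Reachable ∩ accepting = {s1} — nonempty.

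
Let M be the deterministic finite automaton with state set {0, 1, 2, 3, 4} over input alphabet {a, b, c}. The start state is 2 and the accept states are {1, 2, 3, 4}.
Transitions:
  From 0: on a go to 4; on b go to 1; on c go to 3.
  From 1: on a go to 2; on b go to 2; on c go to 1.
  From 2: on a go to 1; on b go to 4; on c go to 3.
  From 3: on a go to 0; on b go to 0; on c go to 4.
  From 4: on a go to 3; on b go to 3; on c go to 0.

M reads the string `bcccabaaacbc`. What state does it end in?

2 --b--> 4
4 --c--> 0
0 --c--> 3
3 --c--> 4
4 --a--> 3
3 --b--> 0
0 --a--> 4
4 --a--> 3
3 --a--> 0
0 --c--> 3
3 --b--> 0
0 --c--> 3

3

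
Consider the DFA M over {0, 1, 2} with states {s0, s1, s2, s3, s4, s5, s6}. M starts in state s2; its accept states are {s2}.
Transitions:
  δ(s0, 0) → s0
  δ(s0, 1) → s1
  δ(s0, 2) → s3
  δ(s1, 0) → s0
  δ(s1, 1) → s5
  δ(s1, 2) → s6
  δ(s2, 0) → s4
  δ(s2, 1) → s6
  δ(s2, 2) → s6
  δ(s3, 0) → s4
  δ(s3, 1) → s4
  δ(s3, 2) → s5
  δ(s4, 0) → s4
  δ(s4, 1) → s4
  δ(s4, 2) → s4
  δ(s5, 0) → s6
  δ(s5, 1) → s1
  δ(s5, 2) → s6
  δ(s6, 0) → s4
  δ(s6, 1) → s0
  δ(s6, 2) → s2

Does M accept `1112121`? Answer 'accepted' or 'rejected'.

s2 --1--> s6
s6 --1--> s0
s0 --1--> s1
s1 --2--> s6
s6 --1--> s0
s0 --2--> s3
s3 --1--> s4
End in state s4, which is not an accepting state.

rejected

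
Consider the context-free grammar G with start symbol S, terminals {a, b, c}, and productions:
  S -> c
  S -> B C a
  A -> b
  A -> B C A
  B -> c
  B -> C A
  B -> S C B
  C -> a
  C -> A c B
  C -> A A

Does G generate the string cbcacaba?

S ⇒ BCa ⇒ cCa ⇒ cAAa ⇒ cbAa ⇒ cbBCAa ⇒ cbSCBCAa ⇒ cbcCBCAa ⇒ cbcaBCAa ⇒ cbcacCAa ⇒ cbcacaAa ⇒ cbcacaba

yes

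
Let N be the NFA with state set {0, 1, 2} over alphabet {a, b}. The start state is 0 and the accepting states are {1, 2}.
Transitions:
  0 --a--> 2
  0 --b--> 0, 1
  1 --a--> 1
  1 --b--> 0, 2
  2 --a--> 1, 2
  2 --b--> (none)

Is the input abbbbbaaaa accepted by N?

rejected

Start: {0}
read a: {2}
read b: {}
The reachable set is empty and stays empty for the remaining 8 symbols.
Reachable ∩ accepting = {} — empty.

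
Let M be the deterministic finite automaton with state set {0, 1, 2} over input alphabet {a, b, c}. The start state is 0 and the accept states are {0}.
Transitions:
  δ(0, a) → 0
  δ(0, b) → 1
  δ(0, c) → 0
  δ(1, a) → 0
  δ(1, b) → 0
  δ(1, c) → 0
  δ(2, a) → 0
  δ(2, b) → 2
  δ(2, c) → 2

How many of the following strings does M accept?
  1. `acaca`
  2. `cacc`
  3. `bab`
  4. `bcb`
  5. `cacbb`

`acaca`: accepted
`cacc`: accepted
`bab`: rejected
`bcb`: rejected
`cacbb`: accepted

3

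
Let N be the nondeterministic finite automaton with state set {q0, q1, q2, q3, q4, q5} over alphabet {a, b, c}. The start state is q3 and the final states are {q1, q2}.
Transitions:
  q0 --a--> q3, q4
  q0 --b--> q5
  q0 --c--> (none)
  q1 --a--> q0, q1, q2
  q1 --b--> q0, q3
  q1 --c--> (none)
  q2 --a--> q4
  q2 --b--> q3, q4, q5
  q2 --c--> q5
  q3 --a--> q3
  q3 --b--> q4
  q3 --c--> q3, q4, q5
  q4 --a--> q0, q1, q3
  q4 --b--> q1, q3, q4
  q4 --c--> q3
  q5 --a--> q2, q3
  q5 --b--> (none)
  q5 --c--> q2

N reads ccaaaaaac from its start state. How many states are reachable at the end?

3

Start: {q3}
read c: {q3, q4, q5}
read c: {q2, q3, q4, q5}
read a: {q0, q1, q2, q3, q4}
read a: {q0, q1, q2, q3, q4}
read a: {q0, q1, q2, q3, q4}
read a: {q0, q1, q2, q3, q4}
read a: {q0, q1, q2, q3, q4}
read a: {q0, q1, q2, q3, q4}
read c: {q3, q4, q5}
Final reachable set {q3, q4, q5} has 3 states.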